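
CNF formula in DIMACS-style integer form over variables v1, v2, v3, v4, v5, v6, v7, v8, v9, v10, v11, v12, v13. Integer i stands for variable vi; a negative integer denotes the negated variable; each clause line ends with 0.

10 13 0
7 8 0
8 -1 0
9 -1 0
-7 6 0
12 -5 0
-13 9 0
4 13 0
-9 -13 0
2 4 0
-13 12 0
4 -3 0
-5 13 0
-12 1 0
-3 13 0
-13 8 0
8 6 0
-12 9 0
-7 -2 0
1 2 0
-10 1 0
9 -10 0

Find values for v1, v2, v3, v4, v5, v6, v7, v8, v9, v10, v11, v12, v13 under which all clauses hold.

v3 occurs only negated in the remaining clauses — set v3 = False.
v4 occurs only positively in the remaining clauses — set v4 = True.
Branch on v1: take v1 = True.
  then v8 is forced to True.
  then v9 is forced to True.
  then v13 is forced to False.
  then v10 is forced to True.
  then v5 is forced to False.
Try v2 = True.
  then v7 is forced to False.
v6, v11, v12 are now unconstrained; take v6 = False, v11 = True, v12 = True.

v1=True, v2=True, v3=False, v4=True, v5=False, v6=False, v7=False, v8=True, v9=True, v10=True, v11=True, v12=True, v13=False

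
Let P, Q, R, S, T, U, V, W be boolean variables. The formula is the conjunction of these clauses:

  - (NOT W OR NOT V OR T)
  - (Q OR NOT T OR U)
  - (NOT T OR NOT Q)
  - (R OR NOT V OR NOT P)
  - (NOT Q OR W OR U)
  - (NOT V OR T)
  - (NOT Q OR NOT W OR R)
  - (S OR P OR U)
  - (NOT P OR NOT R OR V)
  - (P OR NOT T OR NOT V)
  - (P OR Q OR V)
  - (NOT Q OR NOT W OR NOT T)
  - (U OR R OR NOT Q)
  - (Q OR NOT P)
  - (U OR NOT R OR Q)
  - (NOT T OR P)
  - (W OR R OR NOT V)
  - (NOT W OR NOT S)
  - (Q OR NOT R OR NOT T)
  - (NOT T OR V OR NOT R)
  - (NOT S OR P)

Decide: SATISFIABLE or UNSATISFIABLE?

Pure literal: U appears only positively; assign U = True.
Try P = True.
  then Q is forced to True.
  then T is forced to False.
  then V is forced to False.
  then R is forced to False.
  then W is forced to False.
S is now unconstrained; take S = True.
So P = True, Q = True, R = False, S = True, T = False, U = True, V = False, W = False is a satisfying assignment.

SATISFIABLE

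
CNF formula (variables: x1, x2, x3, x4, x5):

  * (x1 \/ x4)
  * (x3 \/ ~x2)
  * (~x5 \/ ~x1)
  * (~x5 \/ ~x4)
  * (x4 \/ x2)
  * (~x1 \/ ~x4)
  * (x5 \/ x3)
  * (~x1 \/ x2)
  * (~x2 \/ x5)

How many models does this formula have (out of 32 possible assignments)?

Satisfying assignments:
  x1=F x2=F x3=T x4=T x5=F
That's 1 in total.

1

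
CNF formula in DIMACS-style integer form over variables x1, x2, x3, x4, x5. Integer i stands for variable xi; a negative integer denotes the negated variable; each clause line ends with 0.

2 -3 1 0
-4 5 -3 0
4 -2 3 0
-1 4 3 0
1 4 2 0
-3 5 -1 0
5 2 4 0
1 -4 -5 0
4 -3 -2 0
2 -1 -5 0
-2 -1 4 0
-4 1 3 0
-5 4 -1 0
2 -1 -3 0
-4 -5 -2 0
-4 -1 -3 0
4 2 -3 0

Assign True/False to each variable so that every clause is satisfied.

x1=True, x2=True, x3=False, x4=True, x5=False

Branch on x1: take x1 = True.
Try x2 = True.
  then x4 is forced to True.
  then x5 is forced to False.
  then x3 is forced to False.
Every clause has at least one true literal under this assignment.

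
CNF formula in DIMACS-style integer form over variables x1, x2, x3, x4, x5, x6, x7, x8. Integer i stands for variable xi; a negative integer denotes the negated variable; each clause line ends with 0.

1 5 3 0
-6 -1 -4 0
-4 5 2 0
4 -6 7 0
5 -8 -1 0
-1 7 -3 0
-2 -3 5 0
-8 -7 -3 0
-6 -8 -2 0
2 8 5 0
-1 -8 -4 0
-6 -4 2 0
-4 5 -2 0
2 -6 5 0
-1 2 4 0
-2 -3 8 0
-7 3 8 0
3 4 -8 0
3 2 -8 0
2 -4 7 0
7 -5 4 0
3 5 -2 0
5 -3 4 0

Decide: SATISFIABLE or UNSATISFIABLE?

SATISFIABLE

Pure literal: x6 appears only negated; assign x6 = False.
Branch on x1: take x1 = False.
Set x2 = False and propagate.
For the remaining variables, x3 = True, x4 = False, x5 = True, x7 = True, x8 = False works.
Every clause has at least one true literal under this assignment.
So x1 = F, x2 = F, x3 = T, x4 = F, x5 = T, x6 = F, x7 = T, x8 = F is a satisfying assignment.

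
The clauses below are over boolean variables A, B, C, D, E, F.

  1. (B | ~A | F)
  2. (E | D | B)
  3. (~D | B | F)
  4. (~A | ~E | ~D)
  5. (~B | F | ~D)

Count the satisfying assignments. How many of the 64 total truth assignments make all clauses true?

Case analysis on B and D:
  B=1, D=1: C free; 3 ways for (A,E,F) × 2^1 = 6.
  B=1, D=0: A, C, E, F free → 2^4 = 16.
  B=0, D=1: C free; 3 ways for (A,E,F) × 2^1 = 6.
  B=0, D=0: C free; 3 ways for (A,E,F) × 2^1 = 6.
Total: 6 + 16 + 6 + 6 = 34.

34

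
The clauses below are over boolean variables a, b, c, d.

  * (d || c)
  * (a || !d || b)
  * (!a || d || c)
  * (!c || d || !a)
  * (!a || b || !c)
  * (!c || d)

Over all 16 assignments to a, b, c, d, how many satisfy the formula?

Satisfying assignments:
  a=0 b=1 c=0 d=1
  a=0 b=1 c=1 d=1
  a=1 b=0 c=0 d=1
  a=1 b=1 c=0 d=1
  a=1 b=1 c=1 d=1
That's 5 in total.

5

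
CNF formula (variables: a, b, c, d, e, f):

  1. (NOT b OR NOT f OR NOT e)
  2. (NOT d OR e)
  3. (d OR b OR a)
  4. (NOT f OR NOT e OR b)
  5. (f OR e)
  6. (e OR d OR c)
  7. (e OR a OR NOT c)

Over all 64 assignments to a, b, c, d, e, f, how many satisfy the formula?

16

Case analysis on e and b:
  e=1, b=1: forces f=0; a, c, d free → 2^3 = 8.
  e=1, b=0: c free; 3 ways for (a,d,f) × 2^1 = 6.
  e=0, b=1: remaining (a,c,d,f) ∈ {(1,1,0,1)} — 1.
  e=0, b=0: remaining (a,c,d,f) ∈ {(1,1,0,1)} — 1.
Total: 8 + 6 + 1 + 1 = 16.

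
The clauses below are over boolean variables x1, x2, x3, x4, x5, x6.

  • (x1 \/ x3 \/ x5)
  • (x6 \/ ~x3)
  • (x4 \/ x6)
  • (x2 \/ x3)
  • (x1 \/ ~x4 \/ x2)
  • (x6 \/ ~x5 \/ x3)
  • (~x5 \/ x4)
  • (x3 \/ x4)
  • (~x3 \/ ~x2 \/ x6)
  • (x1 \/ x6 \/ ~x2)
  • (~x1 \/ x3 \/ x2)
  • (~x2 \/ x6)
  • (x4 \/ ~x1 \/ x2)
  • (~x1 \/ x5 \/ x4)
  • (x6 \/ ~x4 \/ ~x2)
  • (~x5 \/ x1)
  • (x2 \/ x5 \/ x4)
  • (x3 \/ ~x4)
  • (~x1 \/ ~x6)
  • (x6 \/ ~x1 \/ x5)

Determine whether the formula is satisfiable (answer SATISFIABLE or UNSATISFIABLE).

Branch on x1: take x1 = False.
  then x5 is forced to False.
  then x3 is forced to True.
  then x6 is forced to True.
For the remaining variables, x2 = True, x4 = False works.
So x1=F, x2=T, x3=T, x4=F, x5=F, x6=T is a satisfying assignment.

SATISFIABLE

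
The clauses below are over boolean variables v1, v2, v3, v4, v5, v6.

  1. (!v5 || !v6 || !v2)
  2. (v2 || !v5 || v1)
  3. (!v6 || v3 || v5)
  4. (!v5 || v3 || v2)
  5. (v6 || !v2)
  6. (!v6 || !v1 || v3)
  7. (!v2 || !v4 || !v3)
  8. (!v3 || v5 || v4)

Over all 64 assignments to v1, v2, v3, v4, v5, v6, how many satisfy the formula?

Split on v2, then v3.
  v2=1, v3=1: a clause becomes empty — 0.
  v2=1, v3=0: a clause becomes empty — 0.
  v2=0, v3=1: v6 free; 4 ways for (v1,v4,v5) × 2^1 = 8.
  v2=0, v3=0: remaining (v1,v4,v5,v6) ∈ {(0,0,0,0); (0,1,0,0); (1,0,0,0); (1,1,0,0)} — 4.
Total: 0 + 0 + 8 + 4 = 12.

12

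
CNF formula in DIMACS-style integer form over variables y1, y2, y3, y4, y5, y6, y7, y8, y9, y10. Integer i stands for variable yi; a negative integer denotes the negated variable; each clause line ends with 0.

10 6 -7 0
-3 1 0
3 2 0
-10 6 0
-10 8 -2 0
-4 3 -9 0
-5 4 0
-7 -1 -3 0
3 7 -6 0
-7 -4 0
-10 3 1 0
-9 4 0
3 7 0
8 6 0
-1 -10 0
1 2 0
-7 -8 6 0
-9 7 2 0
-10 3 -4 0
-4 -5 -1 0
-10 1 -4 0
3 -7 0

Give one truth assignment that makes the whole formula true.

y5 occurs only negated in the remaining clauses — set y5 = False.
Set y1 = True and propagate.
  then y10 is forced to False.
For the remaining variables, y2 = True, y3 = True, y4 = True, y6 = True, y7 = False, y8 = True, y9 = True works.

y1=1, y2=1, y3=1, y4=1, y5=0, y6=1, y7=0, y8=1, y9=1, y10=0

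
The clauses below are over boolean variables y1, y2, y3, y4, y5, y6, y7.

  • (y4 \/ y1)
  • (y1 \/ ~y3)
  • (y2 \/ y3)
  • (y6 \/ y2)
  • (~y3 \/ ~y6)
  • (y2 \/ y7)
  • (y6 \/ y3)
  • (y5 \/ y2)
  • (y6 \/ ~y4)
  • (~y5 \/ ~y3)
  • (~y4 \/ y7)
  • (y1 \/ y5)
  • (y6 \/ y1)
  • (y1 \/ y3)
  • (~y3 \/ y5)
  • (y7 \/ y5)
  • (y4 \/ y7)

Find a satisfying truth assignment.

y1=1, y2=1, y3=0, y4=0, y5=1, y6=1, y7=1

y1 occurs only positively in the remaining clauses — set y1 = True.
y2 occurs only positively in the remaining clauses — set y2 = True.
Branch on y3: take y3 = False.
  then y6 is forced to True.
Try y4 = False.
  then y7 is forced to True.
y5 is now unconstrained; take y5 = True.
Check each clause:
  1. (y4 \/ y1) — y1 is true.
  2. (y1 \/ ~y3) — y1 is true.
  3. (y2 \/ y3) — y2 is true.
  4. (y2 \/ y6) — y2 is true.
  5. (~y3 \/ ~y6) — ~y3 is true.
  6. (y7 \/ y2) — y2 is true.
  7. (y3 \/ y6) — y6 is true.
  8. (y2 \/ y5) — y2 is true.
  9. (y6 \/ ~y4) — ~y4 is true.
  10. (~y3 \/ ~y5) — ~y3 is true.
  11. (~y4 \/ y7) — ~y4 is true.
  12. (y5 \/ y1) — y1 is true.
  13. (y1 \/ y6) — y1 is true.
  14. (y3 \/ y1) — y1 is true.
  15. (~y3 \/ y5) — y5 is true.
  16. (y7 \/ y5) — y5 is true.
  17. (y7 \/ y4) — y7 is true.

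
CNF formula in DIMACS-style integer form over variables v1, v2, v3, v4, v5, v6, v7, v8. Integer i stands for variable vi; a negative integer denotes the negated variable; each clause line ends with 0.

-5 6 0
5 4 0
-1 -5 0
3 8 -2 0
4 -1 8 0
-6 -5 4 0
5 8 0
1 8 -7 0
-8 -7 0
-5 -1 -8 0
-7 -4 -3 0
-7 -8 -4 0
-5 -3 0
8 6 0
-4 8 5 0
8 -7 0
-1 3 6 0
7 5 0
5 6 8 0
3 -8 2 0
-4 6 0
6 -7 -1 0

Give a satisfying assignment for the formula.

v1 = F, v2 = T, v3 = F, v4 = T, v5 = T, v6 = T, v7 = F, v8 = T

Check each clause:
  1. (v6 ∨ ¬v5) — v6 is true.
  2. (v4 ∨ v5) — v4 is true.
  3. (¬v1 ∨ ¬v5) — ¬v1 is true.
  4. (v3 ∨ v8 ∨ ¬v2) — v8 is true.
  5. (v8 ∨ v4 ∨ ¬v1) — v8 is true.
  6. (v4 ∨ ¬v6 ∨ ¬v5) — v4 is true.
  7. (v8 ∨ v5) — v8 is true.
  8. (¬v7 ∨ v1 ∨ v8) — v8 is true.
  9. (¬v8 ∨ ¬v7) — ¬v7 is true.
  10. (¬v5 ∨ ¬v8 ∨ ¬v1) — ¬v1 is true.
  11. (¬v7 ∨ ¬v3 ∨ ¬v4) — ¬v7 is true.
  12. (¬v4 ∨ ¬v7 ∨ ¬v8) — ¬v7 is true.
  13. (¬v3 ∨ ¬v5) — ¬v3 is true.
  14. (v6 ∨ v8) — v8 is true.
  15. (v8 ∨ v5 ∨ ¬v4) — v8 is true.
  16. (¬v7 ∨ v8) — v8 is true.
  17. (v3 ∨ ¬v1 ∨ v6) — ¬v1 is true.
  18. (v7 ∨ v5) — v5 is true.
  19. (v8 ∨ v5 ∨ v6) — v8 is true.
  20. (v2 ∨ v3 ∨ ¬v8) — v2 is true.
  21. (¬v4 ∨ v6) — v6 is true.
  22. (¬v7 ∨ v6 ∨ ¬v1) — ¬v7 is true.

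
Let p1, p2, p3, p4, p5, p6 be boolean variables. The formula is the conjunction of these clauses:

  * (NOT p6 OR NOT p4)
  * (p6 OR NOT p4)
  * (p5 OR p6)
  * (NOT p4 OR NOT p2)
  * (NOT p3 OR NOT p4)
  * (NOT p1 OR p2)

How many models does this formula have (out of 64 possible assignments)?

Case analysis on p4 and p6:
  p4=1, p6=1: a clause becomes empty — 0.
  p4=1, p6=0: a clause becomes empty — 0.
  p4=0, p6=1: p3, p5 free; 3 ways for (p1,p2) × 2^2 = 12.
  p4=0, p6=0: p3 free; 3 ways for (p1,p2,p5) × 2^1 = 6.
Total: 0 + 0 + 12 + 6 = 18.

18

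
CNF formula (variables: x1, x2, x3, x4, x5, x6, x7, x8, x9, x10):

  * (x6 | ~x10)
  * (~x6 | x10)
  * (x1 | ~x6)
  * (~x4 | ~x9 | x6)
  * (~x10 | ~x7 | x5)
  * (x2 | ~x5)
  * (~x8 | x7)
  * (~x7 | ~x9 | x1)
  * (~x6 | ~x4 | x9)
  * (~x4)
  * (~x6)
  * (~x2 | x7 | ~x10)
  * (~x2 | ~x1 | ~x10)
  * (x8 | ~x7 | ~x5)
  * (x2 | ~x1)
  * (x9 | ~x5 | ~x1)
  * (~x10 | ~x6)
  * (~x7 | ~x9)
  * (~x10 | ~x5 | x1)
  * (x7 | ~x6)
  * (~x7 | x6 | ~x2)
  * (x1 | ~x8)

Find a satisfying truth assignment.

x1=T, x2=T, x3=F, x4=F, x5=F, x6=F, x7=F, x8=F, x9=T, x10=F

(~x4) is a unit clause, so x4 = False.
Unit propagation: (~x6) forces x6 = False.
The clause (~x10) is unit: x10 must be False.
Pure literal: x5 appears only negated; assign x5 = False.
Branch on x1: take x1 = True.
  then x2 is forced to True.
  then x7 is forced to False.
  then x8 is forced to False.
x3, x9 are now unconstrained; take x3 = False, x9 = True.
Check each clause:
  1. (~x10 | x6) — ~x10 is true.
  2. (x10 | ~x6) — ~x6 is true.
  3. (~x6 | x1) — x1 is true.
  4. (~x4 | ~x9 | x6) — ~x4 is true.
  5. (x5 | ~x10 | ~x7) — ~x7 is true.
  6. (x2 | ~x5) — x2 is true.
  7. (~x8 | x7) — ~x8 is true.
  8. (~x9 | x1 | ~x7) — x1 is true.
  9. (~x6 | x9 | ~x4) — x9 is true.
  10. (~x4) — ~x4 is true.
  11. (~x6) — ~x6 is true.
  12. (~x10 | x7 | ~x2) — ~x10 is true.
  13. (~x1 | ~x2 | ~x10) — ~x10 is true.
  14. (~x5 | ~x7 | x8) — ~x7 is true.
  15. (~x1 | x2) — x2 is true.
  16. (~x1 | x9 | ~x5) — x9 is true.
  17. (~x10 | ~x6) — ~x6 is true.
  18. (~x7 | ~x9) — ~x7 is true.
  19. (x1 | ~x10 | ~x5) — x1 is true.
  20. (~x6 | x7) — ~x6 is true.
  21. (~x2 | ~x7 | x6) — ~x7 is true.
  22. (x1 | ~x8) — ~x8 is true.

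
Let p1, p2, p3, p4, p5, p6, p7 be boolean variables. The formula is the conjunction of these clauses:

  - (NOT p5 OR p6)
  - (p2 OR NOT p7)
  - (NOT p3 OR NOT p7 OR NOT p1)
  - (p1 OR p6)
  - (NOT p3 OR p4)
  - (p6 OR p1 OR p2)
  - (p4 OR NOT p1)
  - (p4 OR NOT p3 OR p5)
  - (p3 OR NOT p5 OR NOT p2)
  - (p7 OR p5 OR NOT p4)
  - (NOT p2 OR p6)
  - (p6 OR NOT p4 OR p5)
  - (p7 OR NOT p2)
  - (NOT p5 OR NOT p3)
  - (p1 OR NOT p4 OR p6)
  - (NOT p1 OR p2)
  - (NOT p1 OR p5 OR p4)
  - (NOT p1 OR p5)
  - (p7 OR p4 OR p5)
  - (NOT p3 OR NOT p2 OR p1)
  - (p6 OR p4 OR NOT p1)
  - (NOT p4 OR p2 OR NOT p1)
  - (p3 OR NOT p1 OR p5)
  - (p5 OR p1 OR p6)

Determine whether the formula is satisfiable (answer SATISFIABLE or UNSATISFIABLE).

Pure literal: p6 appears only positively; assign p6 = True.
Try p1 = False.
The remaining clauses are satisfied by p2 = False, p3 = False, p4 = False, p5 = True, p7 = False.
Every clause has at least one true literal under this assignment.
So p1=F, p2=F, p3=F, p4=F, p5=T, p6=T, p7=F is a satisfying assignment.

SATISFIABLE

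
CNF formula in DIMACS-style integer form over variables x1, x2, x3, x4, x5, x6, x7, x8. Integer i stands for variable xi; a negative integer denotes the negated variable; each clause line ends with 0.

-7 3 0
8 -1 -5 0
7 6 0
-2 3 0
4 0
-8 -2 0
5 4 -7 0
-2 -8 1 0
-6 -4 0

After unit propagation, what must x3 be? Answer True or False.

True

(x4) stands alone — x4 = True.
(!x6 || !x4): since x4 = True, the clause reduces to (!x6). x6 = False.
In (x7 || x6), x6 is now false; x7 must hold, so x7 = True.
From (!x7 || x3) and x7 = True: x3 = True.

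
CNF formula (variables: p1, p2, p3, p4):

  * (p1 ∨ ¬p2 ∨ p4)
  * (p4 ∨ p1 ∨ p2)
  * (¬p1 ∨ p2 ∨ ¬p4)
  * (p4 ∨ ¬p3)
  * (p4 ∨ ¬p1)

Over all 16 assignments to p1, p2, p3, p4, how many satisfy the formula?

6

The models are:
  p1=0 p2=0 p3=0 p4=1
  p1=0 p2=0 p3=1 p4=1
  p1=0 p2=1 p3=0 p4=1
  p1=0 p2=1 p3=1 p4=1
  p1=1 p2=1 p3=0 p4=1
  p1=1 p2=1 p3=1 p4=1
Count: 6.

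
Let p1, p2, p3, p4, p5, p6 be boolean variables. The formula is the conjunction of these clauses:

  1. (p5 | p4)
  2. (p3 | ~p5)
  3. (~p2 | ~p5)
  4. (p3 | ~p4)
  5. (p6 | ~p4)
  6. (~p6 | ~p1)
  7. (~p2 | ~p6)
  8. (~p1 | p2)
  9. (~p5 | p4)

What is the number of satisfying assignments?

2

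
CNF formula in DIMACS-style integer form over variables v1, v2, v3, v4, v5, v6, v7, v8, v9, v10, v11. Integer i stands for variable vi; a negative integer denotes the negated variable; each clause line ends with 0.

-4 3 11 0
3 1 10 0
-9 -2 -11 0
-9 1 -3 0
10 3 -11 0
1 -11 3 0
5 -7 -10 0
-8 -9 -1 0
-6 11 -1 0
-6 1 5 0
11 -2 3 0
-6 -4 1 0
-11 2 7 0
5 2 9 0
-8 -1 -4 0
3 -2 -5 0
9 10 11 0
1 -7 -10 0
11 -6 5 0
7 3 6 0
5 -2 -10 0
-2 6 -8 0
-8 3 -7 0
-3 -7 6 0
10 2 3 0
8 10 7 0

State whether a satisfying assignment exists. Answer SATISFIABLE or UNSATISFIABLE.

SATISFIABLE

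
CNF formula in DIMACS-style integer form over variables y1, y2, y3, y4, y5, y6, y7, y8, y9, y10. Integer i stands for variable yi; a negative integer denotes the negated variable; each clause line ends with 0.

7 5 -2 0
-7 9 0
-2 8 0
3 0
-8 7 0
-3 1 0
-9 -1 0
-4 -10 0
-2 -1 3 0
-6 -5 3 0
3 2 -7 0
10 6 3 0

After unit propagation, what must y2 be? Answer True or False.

(y3) stands alone — y3 = True.
(NOT y3 OR y1) with y3 = True leaves only y1, so y1 = True.
(NOT y9 OR NOT y1): since y1 = True, the clause reduces to (NOT y9). y9 = False.
(NOT y7 OR y9) with y9 = False leaves only NOT y7, so y7 = False.
From (y7 OR NOT y8) and y7 = False: y8 = False.
(NOT y2 OR y8): since y8 = False, the clause reduces to (NOT y2). y2 = False.

False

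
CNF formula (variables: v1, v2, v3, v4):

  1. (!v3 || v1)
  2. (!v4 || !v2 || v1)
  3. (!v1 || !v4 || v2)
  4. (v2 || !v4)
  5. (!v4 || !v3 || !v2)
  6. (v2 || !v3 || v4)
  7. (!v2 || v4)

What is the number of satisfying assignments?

3

Satisfying assignments:
  v1=0 v2=0 v3=0 v4=0
  v1=1 v2=0 v3=0 v4=0
  v1=1 v2=1 v3=0 v4=1
Count: 3.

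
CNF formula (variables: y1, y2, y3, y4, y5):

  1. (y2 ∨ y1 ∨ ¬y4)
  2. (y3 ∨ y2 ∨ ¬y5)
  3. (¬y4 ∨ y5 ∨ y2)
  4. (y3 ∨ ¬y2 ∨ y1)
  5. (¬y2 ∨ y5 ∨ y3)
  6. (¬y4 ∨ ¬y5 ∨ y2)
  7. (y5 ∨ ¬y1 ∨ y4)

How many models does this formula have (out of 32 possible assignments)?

13

Case analysis on y2 and y5:
  y2=T, y5=T: y4 free; 3 ways for (y1,y3) × 2^1 = 6.
  y2=T, y5=F: remaining (y1,y3,y4) ∈ {(F,T,F); (F,T,T); (T,T,T)} — 3.
  y2=F, y5=T: remaining (y1,y3,y4) ∈ {(F,T,F); (T,T,F)} — 2.
  y2=F, y5=F: remaining (y1,y3,y4) ∈ {(F,F,F); (F,T,F)} — 2.
Total: 6 + 3 + 2 + 2 = 13.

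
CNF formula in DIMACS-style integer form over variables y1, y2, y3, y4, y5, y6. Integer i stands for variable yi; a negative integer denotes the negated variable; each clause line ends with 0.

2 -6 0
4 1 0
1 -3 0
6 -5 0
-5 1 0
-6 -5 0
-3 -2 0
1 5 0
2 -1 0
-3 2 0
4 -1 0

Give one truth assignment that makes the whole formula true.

y1 = T, y2 = T, y3 = F, y4 = T, y5 = F, y6 = T

Pure literal: y3 appears only negated; assign y3 = False.
y4 occurs only positively in the remaining clauses — set y4 = True.
Branch on y1: take y1 = True.
  then y2 is forced to True.
Branch on y5: take y5 = False.
y6 is now unconstrained; take y6 = True.
Every clause has at least one true literal under this assignment.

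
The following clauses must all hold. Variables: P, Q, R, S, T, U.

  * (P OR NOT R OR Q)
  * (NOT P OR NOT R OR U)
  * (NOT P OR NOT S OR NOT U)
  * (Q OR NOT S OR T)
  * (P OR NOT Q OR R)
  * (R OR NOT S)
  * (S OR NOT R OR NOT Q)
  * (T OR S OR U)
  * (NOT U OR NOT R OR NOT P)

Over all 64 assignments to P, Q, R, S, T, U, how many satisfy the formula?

13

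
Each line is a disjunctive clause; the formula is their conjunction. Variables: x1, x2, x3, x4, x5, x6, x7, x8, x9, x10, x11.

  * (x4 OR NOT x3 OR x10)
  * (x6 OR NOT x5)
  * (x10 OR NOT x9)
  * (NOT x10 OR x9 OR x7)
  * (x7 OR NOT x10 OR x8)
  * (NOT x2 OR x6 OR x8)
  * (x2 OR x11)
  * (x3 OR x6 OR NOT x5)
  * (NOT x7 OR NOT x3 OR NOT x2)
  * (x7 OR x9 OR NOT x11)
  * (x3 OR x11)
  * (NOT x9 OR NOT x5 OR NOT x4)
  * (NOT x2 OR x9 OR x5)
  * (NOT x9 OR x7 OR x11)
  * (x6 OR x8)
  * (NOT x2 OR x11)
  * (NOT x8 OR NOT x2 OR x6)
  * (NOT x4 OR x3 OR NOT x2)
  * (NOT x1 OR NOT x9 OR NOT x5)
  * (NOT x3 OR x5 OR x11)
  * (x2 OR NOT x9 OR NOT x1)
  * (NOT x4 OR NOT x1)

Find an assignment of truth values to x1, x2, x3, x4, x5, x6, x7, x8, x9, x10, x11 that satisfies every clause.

x1 occurs only negated in the remaining clauses — set x1 = False.
x6 occurs only positively in the remaining clauses — set x6 = True.
Try x2 = False.
  then x11 is forced to True.
Set x3 = True and propagate.
For the remaining variables, x4 = False, x5 = True, x7 = False, x8 = True, x9 = True, x10 = True works.

x1 = 0, x2 = 0, x3 = 1, x4 = 0, x5 = 1, x6 = 1, x7 = 0, x8 = 1, x9 = 1, x10 = 1, x11 = 1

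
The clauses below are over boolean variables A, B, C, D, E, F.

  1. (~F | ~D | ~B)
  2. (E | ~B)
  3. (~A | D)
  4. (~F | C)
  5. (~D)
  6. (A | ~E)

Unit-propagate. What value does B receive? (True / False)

(~D) is a unit clause: D = False.
(~A | D): since D = False, the clause reduces to (~A). A = False.
In (~E | A), A is now false; ~E must hold, so E = False.
In (~B | E), E is now false; ~B must hold, so B = False.

False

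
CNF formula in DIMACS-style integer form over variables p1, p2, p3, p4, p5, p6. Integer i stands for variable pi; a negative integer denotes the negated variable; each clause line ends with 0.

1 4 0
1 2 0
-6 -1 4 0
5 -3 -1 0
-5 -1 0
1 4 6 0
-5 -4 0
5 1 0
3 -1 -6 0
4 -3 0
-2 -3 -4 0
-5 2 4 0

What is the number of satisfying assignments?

4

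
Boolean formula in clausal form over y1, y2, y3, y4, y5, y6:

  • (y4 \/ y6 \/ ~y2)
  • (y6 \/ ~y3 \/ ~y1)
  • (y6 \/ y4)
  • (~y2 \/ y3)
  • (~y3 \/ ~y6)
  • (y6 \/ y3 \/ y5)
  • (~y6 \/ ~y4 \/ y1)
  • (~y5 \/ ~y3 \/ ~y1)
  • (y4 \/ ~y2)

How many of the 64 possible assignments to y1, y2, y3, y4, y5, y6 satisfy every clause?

12

Split on y6, then y3.
  y6=1, y3=1: a clause becomes empty — 0.
  y6=1, y3=0: y5 free; 3 ways for (y1,y2,y4) × 2^1 = 6.
  y6=0, y3=1: remaining (y1,y2,y4,y5) ∈ {(0,0,1,0); (0,0,1,1); (0,1,1,0); (0,1,1,1)} — 4.
  y6=0, y3=0: remaining (y1,y2,y4,y5) ∈ {(0,0,1,1); (1,0,1,1)} — 2.
Total: 0 + 6 + 4 + 2 = 12.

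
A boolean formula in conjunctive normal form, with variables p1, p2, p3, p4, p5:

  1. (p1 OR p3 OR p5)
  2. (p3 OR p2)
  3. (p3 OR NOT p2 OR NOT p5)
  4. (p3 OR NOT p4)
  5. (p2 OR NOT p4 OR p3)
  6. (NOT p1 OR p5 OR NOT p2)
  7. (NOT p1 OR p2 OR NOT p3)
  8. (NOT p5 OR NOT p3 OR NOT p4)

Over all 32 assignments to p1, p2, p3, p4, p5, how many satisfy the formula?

7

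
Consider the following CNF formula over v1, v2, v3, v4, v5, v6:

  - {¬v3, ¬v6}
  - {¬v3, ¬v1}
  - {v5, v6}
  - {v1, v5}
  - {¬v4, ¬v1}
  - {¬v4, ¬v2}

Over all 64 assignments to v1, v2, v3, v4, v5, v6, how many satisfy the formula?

Split on v1, then v3.
  v1=T, v3=T: a clause becomes empty — 0.
  v1=T, v3=F: v2 free; 3 ways for (v4,v5,v6) × 2^1 = 6.
  v1=F, v3=T: remaining (v2,v4,v5,v6) ∈ {(F,F,T,F); (F,T,T,F); (T,F,T,F)} — 3.
  v1=F, v3=F: v6 free; 3 ways for (v2,v4,v5) × 2^1 = 6.
Total: 0 + 6 + 3 + 6 = 15.

15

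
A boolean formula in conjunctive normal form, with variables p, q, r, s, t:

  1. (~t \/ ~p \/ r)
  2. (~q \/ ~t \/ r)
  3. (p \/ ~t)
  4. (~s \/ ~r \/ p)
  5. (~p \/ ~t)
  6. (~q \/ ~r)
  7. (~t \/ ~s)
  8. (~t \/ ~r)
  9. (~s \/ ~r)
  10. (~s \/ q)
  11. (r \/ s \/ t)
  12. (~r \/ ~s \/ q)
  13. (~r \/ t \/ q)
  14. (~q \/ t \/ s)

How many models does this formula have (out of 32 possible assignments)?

The models are:
  p=F q=T r=F s=T t=F
  p=T q=T r=F s=T t=F
Count: 2.

2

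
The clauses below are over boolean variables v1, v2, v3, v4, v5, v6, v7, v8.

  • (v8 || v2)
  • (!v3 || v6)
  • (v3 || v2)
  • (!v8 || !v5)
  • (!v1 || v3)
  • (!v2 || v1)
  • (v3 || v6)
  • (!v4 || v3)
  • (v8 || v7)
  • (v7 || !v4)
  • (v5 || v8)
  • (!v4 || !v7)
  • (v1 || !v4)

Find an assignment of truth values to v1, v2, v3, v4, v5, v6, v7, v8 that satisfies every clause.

v4 occurs only negated in the remaining clauses — set v4 = False.
Pure literal: v6 appears only positively; assign v6 = True.
Try v1 = False.
  then v2 is forced to False.
  then v8 is forced to True.
  then v3 is forced to True.
  then v5 is forced to False.
v7 is now unconstrained; take v7 = False.
Every clause has at least one true literal under this assignment.

v1 = F, v2 = F, v3 = T, v4 = F, v5 = F, v6 = T, v7 = F, v8 = T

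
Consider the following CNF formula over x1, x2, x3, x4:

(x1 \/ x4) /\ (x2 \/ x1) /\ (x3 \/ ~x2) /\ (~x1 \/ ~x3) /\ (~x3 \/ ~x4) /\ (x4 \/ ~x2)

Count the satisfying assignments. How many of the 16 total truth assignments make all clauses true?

2

The models are:
  x1=1 x2=0 x3=0 x4=0
  x1=1 x2=0 x3=0 x4=1
That's 2 in total.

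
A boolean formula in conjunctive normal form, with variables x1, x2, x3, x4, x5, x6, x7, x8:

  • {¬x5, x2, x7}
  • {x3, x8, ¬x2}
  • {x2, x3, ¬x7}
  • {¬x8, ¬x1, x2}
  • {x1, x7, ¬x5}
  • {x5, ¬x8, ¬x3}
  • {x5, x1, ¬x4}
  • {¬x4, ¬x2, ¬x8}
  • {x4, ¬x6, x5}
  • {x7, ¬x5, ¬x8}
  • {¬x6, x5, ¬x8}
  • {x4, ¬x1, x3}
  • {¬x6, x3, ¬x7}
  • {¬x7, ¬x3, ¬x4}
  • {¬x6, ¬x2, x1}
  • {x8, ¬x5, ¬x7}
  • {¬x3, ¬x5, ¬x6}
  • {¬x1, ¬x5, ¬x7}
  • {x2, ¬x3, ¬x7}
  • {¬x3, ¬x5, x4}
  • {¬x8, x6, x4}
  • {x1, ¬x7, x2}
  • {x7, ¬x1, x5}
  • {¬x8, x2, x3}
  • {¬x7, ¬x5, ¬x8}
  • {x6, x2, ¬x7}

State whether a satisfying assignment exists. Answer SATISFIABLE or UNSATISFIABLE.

SATISFIABLE

Try x1 = True.
Branch on x2: take x2 = True.
The remaining clauses are satisfied by x3 = True, x4 = False, x5 = False, x6 = False, x7 = True, x8 = False.
Every clause has at least one true literal under this assignment.
So x1=T, x2=T, x3=T, x4=F, x5=F, x6=F, x7=T, x8=F is a satisfying assignment.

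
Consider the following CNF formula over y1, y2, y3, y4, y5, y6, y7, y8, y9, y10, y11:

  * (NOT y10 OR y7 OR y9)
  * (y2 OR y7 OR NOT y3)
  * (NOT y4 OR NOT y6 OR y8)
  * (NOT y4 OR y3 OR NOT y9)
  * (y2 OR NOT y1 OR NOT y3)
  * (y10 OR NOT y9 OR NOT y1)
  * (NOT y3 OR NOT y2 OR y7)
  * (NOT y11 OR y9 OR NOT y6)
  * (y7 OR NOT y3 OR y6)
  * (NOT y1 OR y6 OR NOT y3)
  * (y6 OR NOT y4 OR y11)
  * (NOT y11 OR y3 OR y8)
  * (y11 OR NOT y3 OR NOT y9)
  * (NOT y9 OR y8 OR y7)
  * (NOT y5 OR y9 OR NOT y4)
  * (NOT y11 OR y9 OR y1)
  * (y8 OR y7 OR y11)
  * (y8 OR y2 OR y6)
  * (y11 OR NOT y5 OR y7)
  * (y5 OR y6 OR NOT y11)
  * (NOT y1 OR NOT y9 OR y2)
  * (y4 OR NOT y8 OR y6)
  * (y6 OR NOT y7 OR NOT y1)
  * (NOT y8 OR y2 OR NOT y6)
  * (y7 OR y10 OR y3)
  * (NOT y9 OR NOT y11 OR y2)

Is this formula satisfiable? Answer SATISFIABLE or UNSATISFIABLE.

SATISFIABLE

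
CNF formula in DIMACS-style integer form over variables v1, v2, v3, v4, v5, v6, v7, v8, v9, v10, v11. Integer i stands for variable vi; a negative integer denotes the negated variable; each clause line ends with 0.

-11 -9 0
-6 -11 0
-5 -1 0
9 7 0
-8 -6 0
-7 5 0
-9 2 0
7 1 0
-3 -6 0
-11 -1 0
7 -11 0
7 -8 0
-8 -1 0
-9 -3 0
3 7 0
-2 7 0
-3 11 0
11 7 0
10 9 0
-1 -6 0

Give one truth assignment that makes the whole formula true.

Pure literal: v6 appears only negated; assign v6 = False.
v8 occurs only negated in the remaining clauses — set v8 = False.
Branch on v1: take v1 = False.
  then v7 is forced to True.
  then v5 is forced to True.
For the remaining variables, v2 = True, v3 = True, v4 = True, v9 = False, v10 = True, v11 = True works.
Check each clause:
  1. {¬v9, ¬v11} — ¬v9 is true.
  2. {¬v6, ¬v11} — ¬v6 is true.
  3. {¬v5, ¬v1} — ¬v1 is true.
  4. {v7, v9} — v7 is true.
  5. {¬v8, ¬v6} — ¬v8 is true.
  6. {¬v7, v5} — v5 is true.
  7. {¬v9, v2} — v2 is true.
  8. {v7, v1} — v7 is true.
  9. {¬v6, ¬v3} — ¬v6 is true.
  10. {¬v1, ¬v11} — ¬v1 is true.
  11. {v7, ¬v11} — v7 is true.
  12. {v7, ¬v8} — ¬v8 is true.
  13. {¬v8, ¬v1} — ¬v8 is true.
  14. {¬v3, ¬v9} — ¬v9 is true.
  15. {v3, v7} — v3 is true.
  16. {v7, ¬v2} — v7 is true.
  17. {v11, ¬v3} — v11 is true.
  18. {v11, v7} — v11 is true.
  19. {v10, v9} — v10 is true.
  20. {¬v6, ¬v1} — ¬v6 is true.

v1 = 0, v2 = 1, v3 = 1, v4 = 1, v5 = 1, v6 = 0, v7 = 1, v8 = 0, v9 = 0, v10 = 1, v11 = 1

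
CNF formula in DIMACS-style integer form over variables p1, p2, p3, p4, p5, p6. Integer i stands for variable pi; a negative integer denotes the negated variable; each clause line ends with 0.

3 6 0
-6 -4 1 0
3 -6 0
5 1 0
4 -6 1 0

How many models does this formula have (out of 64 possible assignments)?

Case analysis on p6 and p1:
  p6=1, p1=1: forces p3=1; p2, p4, p5 free → 2^3 = 8.
  p6=1, p1=0: a clause becomes empty — 0.
  p6=0, p1=1: forces p3=1; p2, p4, p5 free → 2^3 = 8.
  p6=0, p1=0: remaining (p2,p3,p4,p5) ∈ {(0,1,0,1); (0,1,1,1); (1,1,0,1); (1,1,1,1)} — 4.
Total: 8 + 0 + 8 + 4 = 20.

20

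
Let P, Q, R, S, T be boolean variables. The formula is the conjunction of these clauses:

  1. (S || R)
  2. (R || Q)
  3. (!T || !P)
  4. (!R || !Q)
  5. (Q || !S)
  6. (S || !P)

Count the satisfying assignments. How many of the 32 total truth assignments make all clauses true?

5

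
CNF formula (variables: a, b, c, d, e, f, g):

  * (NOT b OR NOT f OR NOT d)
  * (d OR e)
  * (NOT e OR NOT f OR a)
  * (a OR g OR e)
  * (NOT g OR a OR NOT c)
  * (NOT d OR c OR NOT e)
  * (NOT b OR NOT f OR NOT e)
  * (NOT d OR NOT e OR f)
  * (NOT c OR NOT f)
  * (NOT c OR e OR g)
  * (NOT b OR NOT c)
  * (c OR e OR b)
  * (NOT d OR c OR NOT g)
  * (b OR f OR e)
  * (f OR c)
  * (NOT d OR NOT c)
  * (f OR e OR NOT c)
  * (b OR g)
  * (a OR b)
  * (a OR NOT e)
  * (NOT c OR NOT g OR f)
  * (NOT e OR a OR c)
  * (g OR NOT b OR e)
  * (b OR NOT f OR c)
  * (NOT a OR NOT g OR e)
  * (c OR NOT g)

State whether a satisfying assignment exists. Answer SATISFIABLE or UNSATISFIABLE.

c = True:
  propagation gives f=False, b=False, e=True, d=False; an empty clause results — contradiction.
c = False:
  propagation gives f=True, b=True, d=False, e=True; an empty clause results — contradiction.
Every branch closes, so no satisfying assignment exists.

UNSATISFIABLE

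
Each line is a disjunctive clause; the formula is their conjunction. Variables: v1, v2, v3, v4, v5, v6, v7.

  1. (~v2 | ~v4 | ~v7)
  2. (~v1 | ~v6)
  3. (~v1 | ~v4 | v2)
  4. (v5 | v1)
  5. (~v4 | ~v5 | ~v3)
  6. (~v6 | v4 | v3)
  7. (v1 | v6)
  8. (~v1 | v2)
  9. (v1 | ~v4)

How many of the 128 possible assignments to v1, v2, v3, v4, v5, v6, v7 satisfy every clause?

Case analysis on v1 and v4:
  v1=1, v4=1: remaining (v2,v3,v5,v6,v7) ∈ {(1,0,0,0,0); (1,0,1,0,0); (1,1,0,0,0)} — 3.
  v1=1, v4=0: forces v2=1; v6=0; v3, v5, v7 free → 2^3 = 8.
  v1=0, v4=1: a clause becomes empty — 0.
  v1=0, v4=0: remaining (v2,v3,v5,v6,v7) ∈ {(0,1,1,1,0); (0,1,1,1,1); (1,1,1,1,0); (1,1,1,1,1)} — 4.
Total: 3 + 8 + 0 + 4 = 15.

15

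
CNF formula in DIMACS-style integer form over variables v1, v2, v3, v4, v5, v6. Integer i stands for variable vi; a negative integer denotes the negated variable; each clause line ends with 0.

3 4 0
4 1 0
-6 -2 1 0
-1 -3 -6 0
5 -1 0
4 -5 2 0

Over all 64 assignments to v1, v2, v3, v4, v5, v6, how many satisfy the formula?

Case analysis on v1 and v4:
  v1=1, v4=1: v2 free; 3 ways for (v3,v5,v6) × 2^1 = 6.
  v1=1, v4=0: remaining (v2,v3,v5,v6) ∈ {(1,1,1,0)} — 1.
  v1=0, v4=1: v3, v5 free; 3 ways for (v2,v6) × 2^2 = 12.
  v1=0, v4=0: a clause becomes empty — 0.
Total: 6 + 1 + 12 + 0 = 19.

19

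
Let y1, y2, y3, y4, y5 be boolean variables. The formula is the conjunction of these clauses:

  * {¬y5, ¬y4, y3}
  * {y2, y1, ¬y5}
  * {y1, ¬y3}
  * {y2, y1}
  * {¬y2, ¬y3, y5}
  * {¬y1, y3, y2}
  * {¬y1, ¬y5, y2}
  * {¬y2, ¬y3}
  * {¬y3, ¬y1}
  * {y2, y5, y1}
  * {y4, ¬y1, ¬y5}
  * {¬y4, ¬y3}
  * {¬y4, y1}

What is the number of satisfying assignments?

The models are:
  y1=F y2=T y3=F y4=F y5=F
  y1=F y2=T y3=F y4=F y5=T
  y1=T y2=T y3=F y4=F y5=F
  y1=T y2=T y3=F y4=T y5=F
Count: 4.

4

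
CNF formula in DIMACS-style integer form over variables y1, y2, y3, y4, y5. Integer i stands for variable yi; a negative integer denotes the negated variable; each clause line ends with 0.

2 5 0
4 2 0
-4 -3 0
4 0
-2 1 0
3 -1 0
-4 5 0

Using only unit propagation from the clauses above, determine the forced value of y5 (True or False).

True

(y4) stands alone — y4 = True.
From (¬y3 ∨ ¬y4) and y4 = True: y3 = False.
In (y3 ∨ ¬y1), y3 is now false; ¬y1 must hold, so y1 = False.
From (y1 ∨ ¬y2) and y1 = False: y2 = False.
(y5 ∨ y2): since y2 = False, the clause reduces to (y5). y5 = True.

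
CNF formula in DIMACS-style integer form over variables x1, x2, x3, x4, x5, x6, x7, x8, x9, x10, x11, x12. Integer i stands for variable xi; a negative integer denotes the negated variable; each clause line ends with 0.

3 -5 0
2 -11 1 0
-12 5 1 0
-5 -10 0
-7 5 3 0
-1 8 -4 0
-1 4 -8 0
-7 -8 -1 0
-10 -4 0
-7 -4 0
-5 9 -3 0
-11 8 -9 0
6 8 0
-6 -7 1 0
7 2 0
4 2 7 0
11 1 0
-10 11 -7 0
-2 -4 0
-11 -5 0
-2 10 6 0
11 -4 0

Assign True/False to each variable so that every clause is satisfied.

x1 = True  x2 = True  x3 = True  x4 = False  x5 = False  x6 = True  x7 = True  x8 = False  x9 = False  x10 = False  x11 = False  x12 = True

Set x1 = True and propagate.
Branch on x2: take x2 = True.
  then x4 is forced to False.
  then x8 is forced to False.
  then x6 is forced to True.
For the remaining variables, x3 = True, x5 = False, x7 = True, x9 = False, x10 = False, x11 = False, x12 = True works.
Check each clause:
  1. (x3 ∨ ¬x5) — x3 is true.
  2. (x1 ∨ ¬x11 ∨ x2) — x1 is true.
  3. (x5 ∨ x1 ∨ ¬x12) — x1 is true.
  4. (¬x5 ∨ ¬x10) — ¬x5 is true.
  5. (¬x7 ∨ x3 ∨ x5) — x3 is true.
  6. (x8 ∨ ¬x4 ∨ ¬x1) — ¬x4 is true.
  7. (¬x1 ∨ ¬x8 ∨ x4) — ¬x8 is true.
  8. (¬x1 ∨ ¬x7 ∨ ¬x8) — ¬x8 is true.
  9. (¬x10 ∨ ¬x4) — ¬x4 is true.
  10. (¬x7 ∨ ¬x4) — ¬x4 is true.
  11. (¬x3 ∨ x9 ∨ ¬x5) — ¬x5 is true.
  12. (x8 ∨ ¬x11 ∨ ¬x9) — ¬x11 is true.
  13. (x6 ∨ x8) — x6 is true.
  14. (x1 ∨ ¬x7 ∨ ¬x6) — x1 is true.
  15. (x7 ∨ x2) — x2 is true.
  16. (x4 ∨ x2 ∨ x7) — x2 is true.
  17. (x1 ∨ x11) — x1 is true.
  18. (x11 ∨ ¬x10 ∨ ¬x7) — ¬x10 is true.
  19. (¬x4 ∨ ¬x2) — ¬x4 is true.
  20. (¬x11 ∨ ¬x5) — ¬x5 is true.
  21. (x10 ∨ x6 ∨ ¬x2) — x6 is true.
  22. (x11 ∨ ¬x4) — ¬x4 is true.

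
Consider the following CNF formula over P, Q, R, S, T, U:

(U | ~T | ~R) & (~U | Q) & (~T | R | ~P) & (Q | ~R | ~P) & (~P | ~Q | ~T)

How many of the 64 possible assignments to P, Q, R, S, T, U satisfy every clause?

30

Case analysis on P and Q:
  P=1, Q=1: forces T=0; R, S, U free → 2^3 = 8.
  P=1, Q=0: remaining (R,S,T,U) ∈ {(0,0,0,0); (0,1,0,0)} — 2.
  P=0, Q=1: S free; 7 ways for (R,T,U) × 2^1 = 14.
  P=0, Q=0: S free; 3 ways for (R,T,U) × 2^1 = 6.
Total: 8 + 2 + 14 + 6 = 30.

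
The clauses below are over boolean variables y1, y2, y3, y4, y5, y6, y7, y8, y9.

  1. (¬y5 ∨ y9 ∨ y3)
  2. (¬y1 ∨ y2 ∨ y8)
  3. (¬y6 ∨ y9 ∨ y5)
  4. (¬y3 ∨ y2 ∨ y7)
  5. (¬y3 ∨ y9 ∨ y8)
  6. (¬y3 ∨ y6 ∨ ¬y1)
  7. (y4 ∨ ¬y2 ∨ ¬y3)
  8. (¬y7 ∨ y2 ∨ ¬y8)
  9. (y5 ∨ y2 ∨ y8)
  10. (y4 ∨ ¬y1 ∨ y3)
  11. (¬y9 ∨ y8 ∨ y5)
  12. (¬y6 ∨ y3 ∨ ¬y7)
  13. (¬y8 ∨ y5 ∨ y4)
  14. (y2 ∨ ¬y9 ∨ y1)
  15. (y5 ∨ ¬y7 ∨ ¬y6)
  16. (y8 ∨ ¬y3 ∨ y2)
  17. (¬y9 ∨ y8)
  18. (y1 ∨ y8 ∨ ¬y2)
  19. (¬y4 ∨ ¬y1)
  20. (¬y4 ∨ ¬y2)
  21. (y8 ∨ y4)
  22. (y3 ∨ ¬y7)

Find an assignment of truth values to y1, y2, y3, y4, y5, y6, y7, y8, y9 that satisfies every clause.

y1 = F  y2 = T  y3 = F  y4 = F  y5 = T  y6 = T  y7 = F  y8 = T  y9 = T

Check each clause:
  1. (y3 ∨ ¬y5 ∨ y9) — y9 is true.
  2. (¬y1 ∨ y8 ∨ y2) — y8 is true.
  3. (¬y6 ∨ y5 ∨ y9) — y9 is true.
  4. (¬y3 ∨ y7 ∨ y2) — y2 is true.
  5. (¬y3 ∨ y9 ∨ y8) — y8 is true.
  6. (¬y3 ∨ ¬y1 ∨ y6) — ¬y3 is true.
  7. (¬y3 ∨ ¬y2 ∨ y4) — ¬y3 is true.
  8. (¬y7 ∨ ¬y8 ∨ y2) — ¬y7 is true.
  9. (y2 ∨ y8 ∨ y5) — y8 is true.
  10. (¬y1 ∨ y3 ∨ y4) — ¬y1 is true.
  11. (¬y9 ∨ y5 ∨ y8) — y8 is true.
  12. (y3 ∨ ¬y7 ∨ ¬y6) — ¬y7 is true.
  13. (y5 ∨ ¬y8 ∨ y4) — y5 is true.
  14. (¬y9 ∨ y2 ∨ y1) — y2 is true.
  15. (¬y7 ∨ y5 ∨ ¬y6) — ¬y7 is true.
  16. (y2 ∨ y8 ∨ ¬y3) — y8 is true.
  17. (y8 ∨ ¬y9) — y8 is true.
  18. (y1 ∨ ¬y2 ∨ y8) — y8 is true.
  19. (¬y1 ∨ ¬y4) — ¬y4 is true.
  20. (¬y2 ∨ ¬y4) — ¬y4 is true.
  21. (y4 ∨ y8) — y8 is true.
  22. (y3 ∨ ¬y7) — ¬y7 is true.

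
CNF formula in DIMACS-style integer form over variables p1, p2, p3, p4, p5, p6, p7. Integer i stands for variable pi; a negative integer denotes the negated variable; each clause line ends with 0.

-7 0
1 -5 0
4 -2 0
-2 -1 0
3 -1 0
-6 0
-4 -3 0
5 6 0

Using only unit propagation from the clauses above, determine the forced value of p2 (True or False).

False

(¬p7) is a unit clause: p7 = False.
(¬p6) is a unit clause: p6 = False.
(p6 ∨ p5): since p6 = False, the clause reduces to (p5). p5 = True.
(¬p5 ∨ p1): since p5 = True, the clause reduces to (p1). p1 = True.
In (¬p1 ∨ ¬p2), ¬p1 is now false; ¬p2 must hold, so p2 = False.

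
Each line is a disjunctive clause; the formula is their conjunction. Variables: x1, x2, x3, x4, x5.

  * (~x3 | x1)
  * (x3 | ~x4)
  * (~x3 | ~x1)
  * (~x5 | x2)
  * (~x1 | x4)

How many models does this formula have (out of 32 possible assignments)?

The models are:
  x1=0 x2=0 x3=0 x4=0 x5=0
  x1=0 x2=1 x3=0 x4=0 x5=0
  x1=0 x2=1 x3=0 x4=0 x5=1
Count: 3.

3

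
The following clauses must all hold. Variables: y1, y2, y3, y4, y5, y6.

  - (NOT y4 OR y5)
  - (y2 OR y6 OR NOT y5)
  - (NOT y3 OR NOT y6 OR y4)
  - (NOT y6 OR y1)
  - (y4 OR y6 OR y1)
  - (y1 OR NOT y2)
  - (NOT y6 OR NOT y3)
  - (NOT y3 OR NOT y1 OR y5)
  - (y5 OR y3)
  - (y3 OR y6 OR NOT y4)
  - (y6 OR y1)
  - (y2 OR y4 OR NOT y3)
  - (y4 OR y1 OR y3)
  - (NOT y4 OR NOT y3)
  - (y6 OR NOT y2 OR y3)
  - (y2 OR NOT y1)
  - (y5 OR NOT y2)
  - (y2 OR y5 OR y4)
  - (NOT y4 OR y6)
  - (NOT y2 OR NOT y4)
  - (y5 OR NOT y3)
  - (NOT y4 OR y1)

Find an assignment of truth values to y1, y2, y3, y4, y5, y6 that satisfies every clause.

y1 = True, y2 = True, y3 = False, y4 = False, y5 = True, y6 = True

Check each clause:
  1. (y5 OR NOT y4) — NOT y4 is true.
  2. (y2 OR y6 OR NOT y5) — y2 is true.
  3. (y4 OR NOT y3 OR NOT y6) — NOT y3 is true.
  4. (y1 OR NOT y6) — y1 is true.
  5. (y1 OR y4 OR y6) — y1 is true.
  6. (y1 OR NOT y2) — y1 is true.
  7. (NOT y6 OR NOT y3) — NOT y3 is true.
  8. (y5 OR NOT y3 OR NOT y1) — NOT y3 is true.
  9. (y3 OR y5) — y5 is true.
  10. (y6 OR NOT y4 OR y3) — NOT y4 is true.
  11. (y6 OR y1) — y1 is true.
  12. (NOT y3 OR y4 OR y2) — y2 is true.
  13. (y4 OR y3 OR y1) — y1 is true.
  14. (NOT y4 OR NOT y3) — NOT y4 is true.
  15. (y6 OR y3 OR NOT y2) — y6 is true.
  16. (NOT y1 OR y2) — y2 is true.
  17. (y5 OR NOT y2) — y5 is true.
  18. (y5 OR y2 OR y4) — y2 is true.
  19. (y6 OR NOT y4) — NOT y4 is true.
  20. (NOT y2 OR NOT y4) — NOT y4 is true.
  21. (NOT y3 OR y5) — y5 is true.
  22. (NOT y4 OR y1) — y1 is true.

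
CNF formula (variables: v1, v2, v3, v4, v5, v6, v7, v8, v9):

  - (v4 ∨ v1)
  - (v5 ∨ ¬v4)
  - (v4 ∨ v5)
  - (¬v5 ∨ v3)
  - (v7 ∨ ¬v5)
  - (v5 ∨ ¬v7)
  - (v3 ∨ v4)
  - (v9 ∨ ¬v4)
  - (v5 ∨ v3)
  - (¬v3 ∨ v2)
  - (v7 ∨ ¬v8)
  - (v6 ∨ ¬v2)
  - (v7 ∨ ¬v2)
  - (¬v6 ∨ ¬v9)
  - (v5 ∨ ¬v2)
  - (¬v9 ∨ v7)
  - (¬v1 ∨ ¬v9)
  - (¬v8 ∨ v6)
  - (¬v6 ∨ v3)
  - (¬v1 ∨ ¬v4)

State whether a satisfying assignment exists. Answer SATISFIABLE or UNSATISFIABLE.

SATISFIABLE

Set v1 = True and propagate.
  then v9 is forced to False.
  then v4 is forced to False.
  then v5 is forced to True.
  then v3 is forced to True.
  then v7 is forced to True.
  then v2 is forced to True.
  then v6 is forced to True.
v8 is now unconstrained; take v8 = True.
Every clause has at least one true literal under this assignment.
So v1=1, v2=1, v3=1, v4=0, v5=1, v6=1, v7=1, v8=1, v9=0 is a satisfying assignment.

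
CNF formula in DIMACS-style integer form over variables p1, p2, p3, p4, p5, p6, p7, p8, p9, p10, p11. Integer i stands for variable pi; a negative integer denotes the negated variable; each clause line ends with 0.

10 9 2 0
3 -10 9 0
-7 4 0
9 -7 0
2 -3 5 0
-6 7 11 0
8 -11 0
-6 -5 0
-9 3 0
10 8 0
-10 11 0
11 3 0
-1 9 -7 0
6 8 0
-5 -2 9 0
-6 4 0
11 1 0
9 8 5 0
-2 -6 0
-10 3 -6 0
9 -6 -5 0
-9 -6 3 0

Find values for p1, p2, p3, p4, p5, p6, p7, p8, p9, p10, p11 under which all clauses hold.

p4 occurs only positively in the remaining clauses — set p4 = True.
Pure literal: p8 appears only positively; assign p8 = True.
Branch on p1: take p1 = True.
Branch on p2: take p2 = False.
For the remaining variables, p3 = True, p5 = True, p6 = False, p7 = True, p9 = True, p10 = True, p11 = True works.

p1=T  p2=F  p3=T  p4=T  p5=T  p6=F  p7=T  p8=T  p9=T  p10=T  p11=T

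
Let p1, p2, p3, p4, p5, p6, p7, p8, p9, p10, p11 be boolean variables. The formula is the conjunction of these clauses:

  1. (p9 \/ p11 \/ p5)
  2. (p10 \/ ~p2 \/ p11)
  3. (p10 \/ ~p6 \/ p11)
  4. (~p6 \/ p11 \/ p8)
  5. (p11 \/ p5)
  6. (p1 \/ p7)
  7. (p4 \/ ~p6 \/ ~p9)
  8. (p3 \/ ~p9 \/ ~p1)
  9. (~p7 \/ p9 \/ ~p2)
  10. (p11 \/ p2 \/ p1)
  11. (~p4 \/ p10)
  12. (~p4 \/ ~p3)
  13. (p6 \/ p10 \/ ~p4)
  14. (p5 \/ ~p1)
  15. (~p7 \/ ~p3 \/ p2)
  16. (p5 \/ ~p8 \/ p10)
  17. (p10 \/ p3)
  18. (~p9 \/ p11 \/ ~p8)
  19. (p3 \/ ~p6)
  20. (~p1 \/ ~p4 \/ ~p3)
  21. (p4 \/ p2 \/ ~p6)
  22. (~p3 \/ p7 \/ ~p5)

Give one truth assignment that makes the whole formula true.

p1=1  p2=1  p3=0  p4=0  p5=1  p6=0  p7=0  p8=1  p9=0  p10=1  p11=0

p10 occurs only positively in the remaining clauses — set p10 = True.
Branch on p1: take p1 = True.
  then p5 is forced to True.
Try p2 = True.
Branch on p3: take p3 = False.
  then p9 is forced to False.
  then p7 is forced to False.
  then p6 is forced to False.
p4, p8, p11 are now unconstrained; take p4 = False, p8 = True, p11 = False.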